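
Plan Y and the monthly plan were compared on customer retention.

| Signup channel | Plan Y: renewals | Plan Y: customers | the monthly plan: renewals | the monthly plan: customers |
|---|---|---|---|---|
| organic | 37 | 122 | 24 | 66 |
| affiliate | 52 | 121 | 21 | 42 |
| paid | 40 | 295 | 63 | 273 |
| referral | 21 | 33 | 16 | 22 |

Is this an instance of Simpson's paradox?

Organic: Plan Y 37/122 = 30.3%, the monthly plan 24/66 = 36.4% → the monthly plan
Affiliate: Plan Y 52/121 = 43.0%, the monthly plan 21/42 = 50.0% → the monthly plan
Paid: Plan Y 40/295 = 13.6%, the monthly plan 63/273 = 23.1% → the monthly plan
Referral: Plan Y 21/33 = 63.6%, the monthly plan 16/22 = 72.7% → the monthly plan
Overall: Plan Y 150/571 = 26.3%, the monthly plan 124/403 = 30.8% → the monthly plan
The monthly plan wins overall and in every signup group — no reversal.

No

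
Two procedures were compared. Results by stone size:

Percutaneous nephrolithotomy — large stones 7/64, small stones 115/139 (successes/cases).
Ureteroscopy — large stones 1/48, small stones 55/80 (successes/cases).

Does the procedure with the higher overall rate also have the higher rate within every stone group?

Yes

Large stones: percutaneous nephrolithotomy 7/64 = 10.9%, ureteroscopy 1/48 = 2.1% → percutaneous nephrolithotomy
Small stones: percutaneous nephrolithotomy 115/139 = 82.7%, ureteroscopy 55/80 = 68.8% → percutaneous nephrolithotomy
Overall: percutaneous nephrolithotomy 122/203 = 60.1%, ureteroscopy 56/128 = 43.8% → percutaneous nephrolithotomy
Percutaneous nephrolithotomy wins overall and in every stone group — no reversal.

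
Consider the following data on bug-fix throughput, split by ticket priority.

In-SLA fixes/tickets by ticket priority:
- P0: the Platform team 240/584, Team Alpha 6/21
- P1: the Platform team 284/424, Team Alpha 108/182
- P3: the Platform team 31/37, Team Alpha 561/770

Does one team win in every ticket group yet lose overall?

P0: the Platform team 240/584 = 41.1%, Team Alpha 6/21 = 28.6% → the Platform team
P1: the Platform team 284/424 = 67.0%, Team Alpha 108/182 = 59.3% → the Platform team
P3: the Platform team 31/37 = 83.8%, Team Alpha 561/770 = 72.9% → the Platform team
Overall: the Platform team 555/1045 = 53.1%, Team Alpha 675/973 = 69.4% → Team Alpha
The Platform team wins each ticket group but Team Alpha wins overall — the comparison reverses. The Platform team's tickets skew toward P0, which has a lower base rate.

Yes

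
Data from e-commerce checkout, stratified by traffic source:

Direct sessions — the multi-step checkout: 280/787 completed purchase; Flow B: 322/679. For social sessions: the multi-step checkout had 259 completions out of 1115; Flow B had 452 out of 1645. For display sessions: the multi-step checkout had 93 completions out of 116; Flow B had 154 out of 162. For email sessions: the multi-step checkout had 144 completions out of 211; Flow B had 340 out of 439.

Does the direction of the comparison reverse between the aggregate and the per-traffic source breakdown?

Direct: the multi-step checkout 280/787 = 35.6%, Flow B 322/679 = 47.4% → Flow B
Social: the multi-step checkout 259/1115 = 23.2%, Flow B 452/1645 = 27.5% → Flow B
Display: the multi-step checkout 93/116 = 80.2%, Flow B 154/162 = 95.1% → Flow B
Email: the multi-step checkout 144/211 = 68.2%, Flow B 340/439 = 77.4% → Flow B
Overall: the multi-step checkout 776/2229 = 34.8%, Flow B 1268/2925 = 43.4% → Flow B
Flow B wins overall and in every traffic group — no reversal.

No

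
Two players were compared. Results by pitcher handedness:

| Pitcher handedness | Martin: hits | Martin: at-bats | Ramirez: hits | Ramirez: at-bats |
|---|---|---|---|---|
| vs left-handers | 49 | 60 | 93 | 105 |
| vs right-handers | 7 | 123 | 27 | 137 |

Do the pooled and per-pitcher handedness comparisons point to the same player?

Vs left-handers: Martin 49/60 = 81.7%, Ramirez 93/105 = 88.6% → Ramirez
Vs right-handers: Martin 7/123 = 5.7%, Ramirez 27/137 = 19.7% → Ramirez
Overall: Martin 56/183 = 30.6%, Ramirez 120/242 = 49.6% → Ramirez
Ramirez wins overall and in every pitcher group — no reversal.

Yes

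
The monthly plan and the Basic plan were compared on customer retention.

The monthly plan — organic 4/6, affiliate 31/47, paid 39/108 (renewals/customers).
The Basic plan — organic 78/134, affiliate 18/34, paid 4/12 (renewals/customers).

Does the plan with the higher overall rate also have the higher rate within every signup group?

No

Organic: the monthly plan 4/6 = 66.7%, the Basic plan 78/134 = 58.2% → the monthly plan
Affiliate: the monthly plan 31/47 = 66.0%, the Basic plan 18/34 = 52.9% → the monthly plan
Paid: the monthly plan 39/108 = 36.1%, the Basic plan 4/12 = 33.3% → the monthly plan
Overall: the monthly plan 74/161 = 46.0%, the Basic plan 100/180 = 55.6% → the Basic plan
The monthly plan wins each signup group but the Basic plan wins overall — the comparison reverses. The monthly plan's customers skew toward paid, which has a lower base rate.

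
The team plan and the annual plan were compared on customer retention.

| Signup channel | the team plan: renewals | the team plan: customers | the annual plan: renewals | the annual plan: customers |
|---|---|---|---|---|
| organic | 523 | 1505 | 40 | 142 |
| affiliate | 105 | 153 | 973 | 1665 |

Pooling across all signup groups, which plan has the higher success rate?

Organic: the team plan 523/1505 = 34.8%, the annual plan 40/142 = 28.2% → the team plan
Affiliate: the team plan 105/153 = 68.6%, the annual plan 973/1665 = 58.4% → the team plan
Overall: the team plan 628/1658 = 37.9%, the annual plan 1013/1807 = 56.1% → the annual plan
(The team plan wins every signup group but the annual plan wins overall — the team plan's customers skew toward the low-rate organic group.)

the annual plan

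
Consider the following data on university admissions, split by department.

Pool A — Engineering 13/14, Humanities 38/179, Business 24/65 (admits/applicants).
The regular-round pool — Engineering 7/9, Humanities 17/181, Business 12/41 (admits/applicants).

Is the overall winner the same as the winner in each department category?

Yes

Engineering: Pool A 13/14 = 92.9%, the regular-round pool 7/9 = 77.8% → Pool A
Humanities: Pool A 38/179 = 21.2%, the regular-round pool 17/181 = 9.4% → Pool A
Business: Pool A 24/65 = 36.9%, the regular-round pool 12/41 = 29.3% → Pool A
Overall: Pool A 75/258 = 29.1%, the regular-round pool 36/231 = 15.6% → Pool A
Pool A wins overall and in every department group — no reversal.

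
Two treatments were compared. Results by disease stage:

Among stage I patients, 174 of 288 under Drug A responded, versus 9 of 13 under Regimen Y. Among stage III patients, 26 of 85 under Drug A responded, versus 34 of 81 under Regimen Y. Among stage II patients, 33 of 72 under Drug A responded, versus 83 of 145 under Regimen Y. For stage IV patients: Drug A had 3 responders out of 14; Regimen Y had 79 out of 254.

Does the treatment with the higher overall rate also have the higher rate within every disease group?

Stage I: Drug A 174/288 = 60.4%, Regimen Y 9/13 = 69.2% → Regimen Y
Stage III: Drug A 26/85 = 30.6%, Regimen Y 34/81 = 42.0% → Regimen Y
Stage II: Drug A 33/72 = 45.8%, Regimen Y 83/145 = 57.2% → Regimen Y
Stage IV: Drug A 3/14 = 21.4%, Regimen Y 79/254 = 31.1% → Regimen Y
Overall: Drug A 236/459 = 51.4%, Regimen Y 205/493 = 41.6% → Drug A
Regimen Y wins each disease group but Drug A wins overall — the comparison reverses. Regimen Y's patients skew toward stage IV, which has a lower base rate.

No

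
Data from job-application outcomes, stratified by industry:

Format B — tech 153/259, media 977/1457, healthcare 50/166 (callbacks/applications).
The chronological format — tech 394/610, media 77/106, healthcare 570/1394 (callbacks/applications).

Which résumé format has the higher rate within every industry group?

Tech: Format B 153/259 = 59.1%, the chronological format 394/610 = 64.6% → the chronological format
Media: Format B 977/1457 = 67.1%, the chronological format 77/106 = 72.6% → the chronological format
Healthcare: Format B 50/166 = 30.1%, the chronological format 570/1394 = 40.9% → the chronological format
The chronological format has the higher rate in all 3 groups.

the chronological format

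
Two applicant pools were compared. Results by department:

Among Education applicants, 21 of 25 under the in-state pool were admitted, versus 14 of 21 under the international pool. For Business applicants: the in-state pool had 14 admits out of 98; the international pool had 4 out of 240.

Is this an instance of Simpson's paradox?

No

Education: the in-state pool 21/25 = 84.0%, the international pool 14/21 = 66.7% → the in-state pool
Business: the in-state pool 14/98 = 14.3%, the international pool 4/240 = 1.7% → the in-state pool
Overall: the in-state pool 35/123 = 28.5%, the international pool 18/261 = 6.9% → the in-state pool
The in-state pool wins overall and in every department group — no reversal.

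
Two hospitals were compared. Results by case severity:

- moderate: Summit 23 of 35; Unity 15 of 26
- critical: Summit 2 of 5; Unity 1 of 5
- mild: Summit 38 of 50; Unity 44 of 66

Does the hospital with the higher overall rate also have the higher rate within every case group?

Yes

Moderate: Summit 23/35 = 65.7%, Unity 15/26 = 57.7% → Summit
Critical: Summit 2/5 = 40.0%, Unity 1/5 = 20.0% → Summit
Mild: Summit 38/50 = 76.0%, Unity 44/66 = 66.7% → Summit
Overall: Summit 63/90 = 70.0%, Unity 60/97 = 61.9% → Summit
Summit wins overall and in every case group — no reversal.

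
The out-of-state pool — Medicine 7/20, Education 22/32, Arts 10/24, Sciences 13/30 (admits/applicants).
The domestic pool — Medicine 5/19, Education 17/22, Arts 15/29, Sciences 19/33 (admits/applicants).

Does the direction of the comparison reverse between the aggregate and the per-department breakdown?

No

Medicine: the out-of-state pool 7/20 = 35.0%, the domestic pool 5/19 = 26.3% → the out-of-state pool
Education: the out-of-state pool 22/32 = 68.8%, the domestic pool 17/22 = 77.3% → the domestic pool
Arts: the out-of-state pool 10/24 = 41.7%, the domestic pool 15/29 = 51.7% → the domestic pool
Sciences: the out-of-state pool 13/30 = 43.3%, the domestic pool 19/33 = 57.6% → the domestic pool
Overall: the out-of-state pool 52/106 = 49.1%, the domestic pool 56/103 = 54.4% → the domestic pool
Neither sweeps: the out-of-state pool wins 1 of 4 groups, the domestic pool wins 3. The domestic pool wins overall but not every group — no Simpson reversal.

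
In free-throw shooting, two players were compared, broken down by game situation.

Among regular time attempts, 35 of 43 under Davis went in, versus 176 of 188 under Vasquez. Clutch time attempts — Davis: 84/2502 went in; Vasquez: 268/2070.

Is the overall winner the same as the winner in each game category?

Regular time: Davis 35/43 = 81.4%, Vasquez 176/188 = 93.6% → Vasquez
Clutch time: Davis 84/2502 = 3.4%, Vasquez 268/2070 = 12.9% → Vasquez
Overall: Davis 119/2545 = 4.7%, Vasquez 444/2258 = 19.7% → Vasquez
Vasquez wins overall and in every game group — no reversal.

Yes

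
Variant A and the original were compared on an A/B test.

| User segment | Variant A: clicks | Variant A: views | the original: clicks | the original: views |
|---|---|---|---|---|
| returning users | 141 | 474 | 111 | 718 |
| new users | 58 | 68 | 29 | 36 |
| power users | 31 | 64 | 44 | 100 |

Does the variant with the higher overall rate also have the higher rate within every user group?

Yes

Returning users: Variant A 141/474 = 29.7%, the original 111/718 = 15.5% → Variant A
New users: Variant A 58/68 = 85.3%, the original 29/36 = 80.6% → Variant A
Power users: Variant A 31/64 = 48.4%, the original 44/100 = 44.0% → Variant A
Overall: Variant A 230/606 = 38.0%, the original 184/854 = 21.5% → Variant A
Variant A wins overall and in every user group — no reversal.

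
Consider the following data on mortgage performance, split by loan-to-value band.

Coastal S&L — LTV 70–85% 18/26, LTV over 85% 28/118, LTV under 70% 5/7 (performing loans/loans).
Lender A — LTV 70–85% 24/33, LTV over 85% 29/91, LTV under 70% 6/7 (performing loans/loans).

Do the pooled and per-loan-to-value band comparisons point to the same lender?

LTV 70–85%: Coastal S&L 18/26 = 69.2%, Lender A 24/33 = 72.7% → Lender A
LTV over 85%: Coastal S&L 28/118 = 23.7%, Lender A 29/91 = 31.9% → Lender A
LTV under 70%: Coastal S&L 5/7 = 71.4%, Lender A 6/7 = 85.7% → Lender A
Overall: Coastal S&L 51/151 = 33.8%, Lender A 59/131 = 45.0% → Lender A
Lender A wins overall and in every loan-to-value group — no reversal.

Yes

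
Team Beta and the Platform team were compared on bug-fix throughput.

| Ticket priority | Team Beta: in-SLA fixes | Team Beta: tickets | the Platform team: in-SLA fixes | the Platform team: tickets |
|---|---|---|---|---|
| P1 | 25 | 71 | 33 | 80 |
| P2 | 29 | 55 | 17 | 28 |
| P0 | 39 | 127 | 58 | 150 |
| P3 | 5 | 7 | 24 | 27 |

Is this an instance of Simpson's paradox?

P1: Team Beta 25/71 = 35.2%, the Platform team 33/80 = 41.2% → the Platform team
P2: Team Beta 29/55 = 52.7%, the Platform team 17/28 = 60.7% → the Platform team
P0: Team Beta 39/127 = 30.7%, the Platform team 58/150 = 38.7% → the Platform team
P3: Team Beta 5/7 = 71.4%, the Platform team 24/27 = 88.9% → the Platform team
Overall: Team Beta 98/260 = 37.7%, the Platform team 132/285 = 46.3% → the Platform team
The Platform team wins overall and in every ticket group — no reversal.

No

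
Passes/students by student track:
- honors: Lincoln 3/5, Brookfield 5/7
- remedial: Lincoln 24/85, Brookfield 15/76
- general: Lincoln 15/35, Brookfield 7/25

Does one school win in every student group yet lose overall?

No

Honors: Lincoln 3/5 = 60.0%, Brookfield 5/7 = 71.4% → Brookfield
Remedial: Lincoln 24/85 = 28.2%, Brookfield 15/76 = 19.7% → Lincoln
General: Lincoln 15/35 = 42.9%, Brookfield 7/25 = 28.0% → Lincoln
Overall: Lincoln 42/125 = 33.6%, Brookfield 27/108 = 25.0% → Lincoln
Neither sweeps: Lincoln wins 2 of 3 groups, Brookfield wins 1. Lincoln wins overall but not every group — no Simpson reversal.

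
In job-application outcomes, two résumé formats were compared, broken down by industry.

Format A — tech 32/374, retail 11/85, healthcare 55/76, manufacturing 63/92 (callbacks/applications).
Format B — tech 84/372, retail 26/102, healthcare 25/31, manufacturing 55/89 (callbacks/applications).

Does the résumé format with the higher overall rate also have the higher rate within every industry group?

No

Tech: Format A 32/374 = 8.6%, Format B 84/372 = 22.6% → Format B
Retail: Format A 11/85 = 12.9%, Format B 26/102 = 25.5% → Format B
Healthcare: Format A 55/76 = 72.4%, Format B 25/31 = 80.6% → Format B
Manufacturing: Format A 63/92 = 68.5%, Format B 55/89 = 61.8% → Format A
Overall: Format A 161/627 = 25.7%, Format B 190/594 = 32.0% → Format B
Neither sweeps: Format A wins 1 of 4 groups, Format B wins 3. Format B wins overall but not every group — no Simpson reversal.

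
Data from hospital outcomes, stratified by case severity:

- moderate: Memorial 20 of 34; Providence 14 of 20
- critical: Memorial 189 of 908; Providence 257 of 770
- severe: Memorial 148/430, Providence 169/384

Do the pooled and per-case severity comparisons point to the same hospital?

Moderate: Memorial 20/34 = 58.8%, Providence 14/20 = 70.0% → Providence
Critical: Memorial 189/908 = 20.8%, Providence 257/770 = 33.4% → Providence
Severe: Memorial 148/430 = 34.4%, Providence 169/384 = 44.0% → Providence
Overall: Memorial 357/1372 = 26.0%, Providence 440/1174 = 37.5% → Providence
Providence wins overall and in every case group — no reversal.

Yes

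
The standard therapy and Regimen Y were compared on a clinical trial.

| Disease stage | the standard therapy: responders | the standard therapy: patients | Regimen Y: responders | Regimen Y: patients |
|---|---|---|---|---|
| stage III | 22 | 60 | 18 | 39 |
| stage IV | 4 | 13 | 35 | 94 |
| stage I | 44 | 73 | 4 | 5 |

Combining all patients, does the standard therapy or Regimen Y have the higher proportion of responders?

Stage III: the standard therapy 22/60 = 36.7%, Regimen Y 18/39 = 46.2% → Regimen Y
Stage IV: the standard therapy 4/13 = 30.8%, Regimen Y 35/94 = 37.2% → Regimen Y
Stage I: the standard therapy 44/73 = 60.3%, Regimen Y 4/5 = 80.0% → Regimen Y
Overall: the standard therapy 70/146 = 47.9%, Regimen Y 57/138 = 41.3% → the standard therapy
(Regimen Y wins every disease group but the standard therapy wins overall — Regimen Y's patients skew toward the low-rate stage IV group.)

the standard therapy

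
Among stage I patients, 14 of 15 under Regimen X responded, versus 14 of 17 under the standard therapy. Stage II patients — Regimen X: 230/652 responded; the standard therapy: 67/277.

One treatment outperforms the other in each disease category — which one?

Stage I: Regimen X 14/15 = 93.3%, the standard therapy 14/17 = 82.4% → Regimen X
Stage II: Regimen X 230/652 = 35.3%, the standard therapy 67/277 = 24.2% → Regimen X
Regimen X has the higher rate in both groups.

Regimen X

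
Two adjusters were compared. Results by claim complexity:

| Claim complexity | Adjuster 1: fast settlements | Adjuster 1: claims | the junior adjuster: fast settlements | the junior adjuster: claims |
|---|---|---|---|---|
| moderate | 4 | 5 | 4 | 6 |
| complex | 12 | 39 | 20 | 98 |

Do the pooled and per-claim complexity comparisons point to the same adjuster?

Yes

Moderate: Adjuster 1 4/5 = 80.0%, the junior adjuster 4/6 = 66.7% → Adjuster 1
Complex: Adjuster 1 12/39 = 30.8%, the junior adjuster 20/98 = 20.4% → Adjuster 1
Overall: Adjuster 1 16/44 = 36.4%, the junior adjuster 24/104 = 23.1% → Adjuster 1
Adjuster 1 wins overall and in every claim group — no reversal.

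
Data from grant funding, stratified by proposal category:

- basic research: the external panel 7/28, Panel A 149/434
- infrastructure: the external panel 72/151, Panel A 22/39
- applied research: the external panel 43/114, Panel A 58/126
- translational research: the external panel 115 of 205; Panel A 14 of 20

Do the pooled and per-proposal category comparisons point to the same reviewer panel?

Basic research: the external panel 7/28 = 25.0%, Panel A 149/434 = 34.3% → Panel A
Infrastructure: the external panel 72/151 = 47.7%, Panel A 22/39 = 56.4% → Panel A
Applied research: the external panel 43/114 = 37.7%, Panel A 58/126 = 46.0% → Panel A
Translational research: the external panel 115/205 = 56.1%, Panel A 14/20 = 70.0% → Panel A
Overall: the external panel 237/498 = 47.6%, Panel A 243/619 = 39.3% → the external panel
Panel A wins each proposal group but the external panel wins overall — the comparison reverses. Panel A's proposals skew toward basic research, which has a lower base rate.

No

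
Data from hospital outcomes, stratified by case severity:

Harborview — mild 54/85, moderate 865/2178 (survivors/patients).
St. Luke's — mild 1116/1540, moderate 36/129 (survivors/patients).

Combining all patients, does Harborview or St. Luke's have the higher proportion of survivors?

Mild: Harborview 54/85 = 63.5%, St. Luke's 1116/1540 = 72.5% → St. Luke's
Moderate: Harborview 865/2178 = 39.7%, St. Luke's 36/129 = 27.9% → Harborview
Overall: Harborview 919/2263 = 40.6%, St. Luke's 1152/1669 = 69.0% → St. Luke's
(Neither sweeps every case group, but St. Luke's has the higher pooled rate.)

St. Luke's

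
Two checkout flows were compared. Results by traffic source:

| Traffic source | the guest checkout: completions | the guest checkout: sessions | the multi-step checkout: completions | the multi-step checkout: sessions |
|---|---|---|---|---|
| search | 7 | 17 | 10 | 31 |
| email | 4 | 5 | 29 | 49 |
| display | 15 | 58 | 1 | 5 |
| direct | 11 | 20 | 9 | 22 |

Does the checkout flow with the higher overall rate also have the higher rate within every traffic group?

No

Search: the guest checkout 7/17 = 41.2%, the multi-step checkout 10/31 = 32.3% → the guest checkout
Email: the guest checkout 4/5 = 80.0%, the multi-step checkout 29/49 = 59.2% → the guest checkout
Display: the guest checkout 15/58 = 25.9%, the multi-step checkout 1/5 = 20.0% → the guest checkout
Direct: the guest checkout 11/20 = 55.0%, the multi-step checkout 9/22 = 40.9% → the guest checkout
Overall: the guest checkout 37/100 = 37.0%, the multi-step checkout 49/107 = 45.8% → the multi-step checkout
The guest checkout wins each traffic group but the multi-step checkout wins overall — the comparison reverses. The guest checkout's sessions skew toward display, which has a lower base rate.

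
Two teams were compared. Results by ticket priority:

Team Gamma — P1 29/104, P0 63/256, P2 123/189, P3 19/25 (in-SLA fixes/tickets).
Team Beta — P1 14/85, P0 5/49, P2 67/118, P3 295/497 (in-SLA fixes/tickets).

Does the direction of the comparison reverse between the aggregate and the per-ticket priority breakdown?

Yes

P1: Team Gamma 29/104 = 27.9%, Team Beta 14/85 = 16.5% → Team Gamma
P0: Team Gamma 63/256 = 24.6%, Team Beta 5/49 = 10.2% → Team Gamma
P2: Team Gamma 123/189 = 65.1%, Team Beta 67/118 = 56.8% → Team Gamma
P3: Team Gamma 19/25 = 76.0%, Team Beta 295/497 = 59.4% → Team Gamma
Overall: Team Gamma 234/574 = 40.8%, Team Beta 381/749 = 50.9% → Team Beta
Team Gamma wins each ticket group but Team Beta wins overall — the comparison reverses. Team Gamma's tickets skew toward P0, which has a lower base rate.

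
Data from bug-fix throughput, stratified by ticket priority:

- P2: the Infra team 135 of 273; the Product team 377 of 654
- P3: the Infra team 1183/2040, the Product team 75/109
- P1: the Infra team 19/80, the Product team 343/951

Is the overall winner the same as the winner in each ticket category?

No

P2: the Infra team 135/273 = 49.5%, the Product team 377/654 = 57.6% → the Product team
P3: the Infra team 1183/2040 = 58.0%, the Product team 75/109 = 68.8% → the Product team
P1: the Infra team 19/80 = 23.8%, the Product team 343/951 = 36.1% → the Product team
Overall: the Infra team 1337/2393 = 55.9%, the Product team 795/1714 = 46.4% → the Infra team
The Product team wins each ticket group but the Infra team wins overall — the comparison reverses. The Product team's tickets skew toward P1, which has a lower base rate.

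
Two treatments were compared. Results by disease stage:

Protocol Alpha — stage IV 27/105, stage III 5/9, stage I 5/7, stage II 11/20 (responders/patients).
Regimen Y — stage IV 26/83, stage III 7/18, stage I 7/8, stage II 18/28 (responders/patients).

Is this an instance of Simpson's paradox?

No

Stage IV: Protocol Alpha 27/105 = 25.7%, Regimen Y 26/83 = 31.3% → Regimen Y
Stage III: Protocol Alpha 5/9 = 55.6%, Regimen Y 7/18 = 38.9% → Protocol Alpha
Stage I: Protocol Alpha 5/7 = 71.4%, Regimen Y 7/8 = 87.5% → Regimen Y
Stage II: Protocol Alpha 11/20 = 55.0%, Regimen Y 18/28 = 64.3% → Regimen Y
Overall: Protocol Alpha 48/141 = 34.0%, Regimen Y 58/137 = 42.3% → Regimen Y
Neither sweeps: Protocol Alpha wins 1 of 4 groups, Regimen Y wins 3. Regimen Y wins overall but not every group — no Simpson reversal.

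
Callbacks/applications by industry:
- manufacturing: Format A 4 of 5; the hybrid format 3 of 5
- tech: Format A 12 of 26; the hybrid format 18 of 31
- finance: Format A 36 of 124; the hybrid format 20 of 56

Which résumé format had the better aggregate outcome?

Manufacturing: Format A 4/5 = 80.0%, the hybrid format 3/5 = 60.0% → Format A
Tech: Format A 12/26 = 46.2%, the hybrid format 18/31 = 58.1% → the hybrid format
Finance: Format A 36/124 = 29.0%, the hybrid format 20/56 = 35.7% → the hybrid format
Overall: Format A 52/155 = 33.5%, the hybrid format 41/92 = 44.6% → the hybrid format
(Neither sweeps every industry group, but the hybrid format has the higher pooled rate.)

the hybrid format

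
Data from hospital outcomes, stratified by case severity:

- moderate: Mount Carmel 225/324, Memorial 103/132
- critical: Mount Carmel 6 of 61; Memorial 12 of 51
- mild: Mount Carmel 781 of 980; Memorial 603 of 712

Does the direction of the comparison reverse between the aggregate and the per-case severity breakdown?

Moderate: Mount Carmel 225/324 = 69.4%, Memorial 103/132 = 78.0% → Memorial
Critical: Mount Carmel 6/61 = 9.8%, Memorial 12/51 = 23.5% → Memorial
Mild: Mount Carmel 781/980 = 79.7%, Memorial 603/712 = 84.7% → Memorial
Overall: Mount Carmel 1012/1365 = 74.1%, Memorial 718/895 = 80.2% → Memorial
Memorial wins overall and in every case group — no reversal.

No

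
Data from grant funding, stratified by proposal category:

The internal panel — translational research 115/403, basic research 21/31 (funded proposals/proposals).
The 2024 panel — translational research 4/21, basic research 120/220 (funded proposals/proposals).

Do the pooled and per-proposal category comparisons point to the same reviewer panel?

No

Translational research: the internal panel 115/403 = 28.5%, the 2024 panel 4/21 = 19.0% → the internal panel
Basic research: the internal panel 21/31 = 67.7%, the 2024 panel 120/220 = 54.5% → the internal panel
Overall: the internal panel 136/434 = 31.3%, the 2024 panel 124/241 = 51.5% → the 2024 panel
The internal panel wins each proposal group but the 2024 panel wins overall — the comparison reverses. The internal panel's proposals skew toward translational research, which has a lower base rate.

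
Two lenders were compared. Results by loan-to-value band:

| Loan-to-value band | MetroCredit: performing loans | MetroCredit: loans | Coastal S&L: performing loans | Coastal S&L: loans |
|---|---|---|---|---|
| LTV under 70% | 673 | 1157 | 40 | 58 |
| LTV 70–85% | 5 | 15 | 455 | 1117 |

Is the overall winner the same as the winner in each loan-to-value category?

No

LTV under 70%: MetroCredit 673/1157 = 58.2%, Coastal S&L 40/58 = 69.0% → Coastal S&L
LTV 70–85%: MetroCredit 5/15 = 33.3%, Coastal S&L 455/1117 = 40.7% → Coastal S&L
Overall: MetroCredit 678/1172 = 57.8%, Coastal S&L 495/1175 = 42.1% → MetroCredit
Coastal S&L wins each loan-to-value group but MetroCredit wins overall — the comparison reverses. Coastal S&L's loans skew toward LTV 70–85%, which has a lower base rate.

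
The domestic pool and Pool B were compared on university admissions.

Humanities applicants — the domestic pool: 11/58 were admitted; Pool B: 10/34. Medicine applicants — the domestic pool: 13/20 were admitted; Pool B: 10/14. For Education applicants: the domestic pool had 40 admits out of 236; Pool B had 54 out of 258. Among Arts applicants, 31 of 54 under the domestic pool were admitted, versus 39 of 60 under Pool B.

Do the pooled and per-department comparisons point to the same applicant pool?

Yes

Humanities: the domestic pool 11/58 = 19.0%, Pool B 10/34 = 29.4% → Pool B
Medicine: the domestic pool 13/20 = 65.0%, Pool B 10/14 = 71.4% → Pool B
Education: the domestic pool 40/236 = 16.9%, Pool B 54/258 = 20.9% → Pool B
Arts: the domestic pool 31/54 = 57.4%, Pool B 39/60 = 65.0% → Pool B
Overall: the domestic pool 95/368 = 25.8%, Pool B 113/366 = 30.9% → Pool B
Pool B wins overall and in every department group — no reversal.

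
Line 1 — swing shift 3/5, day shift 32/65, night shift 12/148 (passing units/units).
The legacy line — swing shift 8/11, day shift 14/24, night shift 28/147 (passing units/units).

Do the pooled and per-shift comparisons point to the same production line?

Yes

Swing shift: Line 1 3/5 = 60.0%, the legacy line 8/11 = 72.7% → the legacy line
Day shift: Line 1 32/65 = 49.2%, the legacy line 14/24 = 58.3% → the legacy line
Night shift: Line 1 12/148 = 8.1%, the legacy line 28/147 = 19.0% → the legacy line
Overall: Line 1 47/218 = 21.6%, the legacy line 50/182 = 27.5% → the legacy line
The legacy line wins overall and in every shift group — no reversal.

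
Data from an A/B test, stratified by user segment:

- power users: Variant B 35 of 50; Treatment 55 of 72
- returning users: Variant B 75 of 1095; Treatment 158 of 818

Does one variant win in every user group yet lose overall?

No

Power users: Variant B 35/50 = 70.0%, Treatment 55/72 = 76.4% → Treatment
Returning users: Variant B 75/1095 = 6.8%, Treatment 158/818 = 19.3% → Treatment
Overall: Variant B 110/1145 = 9.6%, Treatment 213/890 = 23.9% → Treatment
Treatment wins overall and in every user group — no reversal.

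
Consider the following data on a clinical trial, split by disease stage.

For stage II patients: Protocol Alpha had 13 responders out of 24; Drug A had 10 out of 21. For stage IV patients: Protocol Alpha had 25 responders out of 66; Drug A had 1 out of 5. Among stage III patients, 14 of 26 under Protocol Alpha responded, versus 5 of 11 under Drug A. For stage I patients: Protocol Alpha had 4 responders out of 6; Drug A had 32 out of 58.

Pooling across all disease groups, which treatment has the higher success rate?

Drug A

Stage II: Protocol Alpha 13/24 = 54.2%, Drug A 10/21 = 47.6% → Protocol Alpha
Stage IV: Protocol Alpha 25/66 = 37.9%, Drug A 1/5 = 20.0% → Protocol Alpha
Stage III: Protocol Alpha 14/26 = 53.8%, Drug A 5/11 = 45.5% → Protocol Alpha
Stage I: Protocol Alpha 4/6 = 66.7%, Drug A 32/58 = 55.2% → Protocol Alpha
Overall: Protocol Alpha 56/122 = 45.9%, Drug A 48/95 = 50.5% → Drug A
(Protocol Alpha wins every disease group but Drug A wins overall — Protocol Alpha's patients skew toward the low-rate stage IV group.)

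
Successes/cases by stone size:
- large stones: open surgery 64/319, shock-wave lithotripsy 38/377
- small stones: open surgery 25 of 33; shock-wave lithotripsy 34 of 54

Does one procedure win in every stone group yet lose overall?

Large stones: open surgery 64/319 = 20.1%, shock-wave lithotripsy 38/377 = 10.1% → open surgery
Small stones: open surgery 25/33 = 75.8%, shock-wave lithotripsy 34/54 = 63.0% → open surgery
Overall: open surgery 89/352 = 25.3%, shock-wave lithotripsy 72/431 = 16.7% → open surgery
Open surgery wins overall and in every stone group — no reversal.

No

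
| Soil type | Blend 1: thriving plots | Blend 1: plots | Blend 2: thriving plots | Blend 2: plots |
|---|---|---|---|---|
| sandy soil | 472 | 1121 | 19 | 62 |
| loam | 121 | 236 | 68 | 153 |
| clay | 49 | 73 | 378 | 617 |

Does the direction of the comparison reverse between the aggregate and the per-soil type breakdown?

Sandy soil: Blend 1 472/1121 = 42.1%, Blend 2 19/62 = 30.6% → Blend 1
Loam: Blend 1 121/236 = 51.3%, Blend 2 68/153 = 44.4% → Blend 1
Clay: Blend 1 49/73 = 67.1%, Blend 2 378/617 = 61.3% → Blend 1
Overall: Blend 1 642/1430 = 44.9%, Blend 2 465/832 = 55.9% → Blend 2
Blend 1 wins each soil group but Blend 2 wins overall — the comparison reverses. Blend 1's plots skew toward sandy soil, which has a lower base rate.

Yes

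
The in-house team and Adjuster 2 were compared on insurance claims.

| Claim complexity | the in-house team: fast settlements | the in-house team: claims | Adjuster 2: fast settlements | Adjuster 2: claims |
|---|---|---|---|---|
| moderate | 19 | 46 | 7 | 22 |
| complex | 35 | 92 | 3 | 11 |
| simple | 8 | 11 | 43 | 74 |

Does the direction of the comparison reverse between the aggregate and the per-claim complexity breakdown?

Yes

Moderate: the in-house team 19/46 = 41.3%, Adjuster 2 7/22 = 31.8% → the in-house team
Complex: the in-house team 35/92 = 38.0%, Adjuster 2 3/11 = 27.3% → the in-house team
Simple: the in-house team 8/11 = 72.7%, Adjuster 2 43/74 = 58.1% → the in-house team
Overall: the in-house team 62/149 = 41.6%, Adjuster 2 53/107 = 49.5% → Adjuster 2
The in-house team wins each claim group but Adjuster 2 wins overall — the comparison reverses. The in-house team's claims skew toward complex, which has a lower base rate.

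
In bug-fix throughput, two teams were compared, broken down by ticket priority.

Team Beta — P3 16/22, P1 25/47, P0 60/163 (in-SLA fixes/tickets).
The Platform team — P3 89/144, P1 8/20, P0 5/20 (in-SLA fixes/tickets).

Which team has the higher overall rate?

the Platform team

P3: Team Beta 16/22 = 72.7%, the Platform team 89/144 = 61.8% → Team Beta
P1: Team Beta 25/47 = 53.2%, the Platform team 8/20 = 40.0% → Team Beta
P0: Team Beta 60/163 = 36.8%, the Platform team 5/20 = 25.0% → Team Beta
Overall: Team Beta 101/232 = 43.5%, the Platform team 102/184 = 55.4% → the Platform team
(Team Beta wins every ticket group but the Platform team wins overall — Team Beta's tickets skew toward the low-rate P0 group.)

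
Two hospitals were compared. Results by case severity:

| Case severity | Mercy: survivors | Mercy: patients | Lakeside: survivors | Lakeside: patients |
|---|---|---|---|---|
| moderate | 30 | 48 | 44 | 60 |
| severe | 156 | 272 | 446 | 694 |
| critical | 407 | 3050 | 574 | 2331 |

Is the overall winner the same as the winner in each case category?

Yes

Moderate: Mercy 30/48 = 62.5%, Lakeside 44/60 = 73.3% → Lakeside
Severe: Mercy 156/272 = 57.4%, Lakeside 446/694 = 64.3% → Lakeside
Critical: Mercy 407/3050 = 13.3%, Lakeside 574/2331 = 24.6% → Lakeside
Overall: Mercy 593/3370 = 17.6%, Lakeside 1064/3085 = 34.5% → Lakeside
Lakeside wins overall and in every case group — no reversal.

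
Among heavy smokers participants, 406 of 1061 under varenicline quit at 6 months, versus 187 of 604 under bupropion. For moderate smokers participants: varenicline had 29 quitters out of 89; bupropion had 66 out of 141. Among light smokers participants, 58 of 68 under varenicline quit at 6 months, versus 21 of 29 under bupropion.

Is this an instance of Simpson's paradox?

No

Heavy smokers: varenicline 406/1061 = 38.3%, bupropion 187/604 = 31.0% → varenicline
Moderate smokers: varenicline 29/89 = 32.6%, bupropion 66/141 = 46.8% → bupropion
Light smokers: varenicline 58/68 = 85.3%, bupropion 21/29 = 72.4% → varenicline
Overall: varenicline 493/1218 = 40.5%, bupropion 274/774 = 35.4% → varenicline
Neither sweeps: varenicline wins 2 of 3 groups, bupropion wins 1. Varenicline wins overall but not every group — no Simpson reversal.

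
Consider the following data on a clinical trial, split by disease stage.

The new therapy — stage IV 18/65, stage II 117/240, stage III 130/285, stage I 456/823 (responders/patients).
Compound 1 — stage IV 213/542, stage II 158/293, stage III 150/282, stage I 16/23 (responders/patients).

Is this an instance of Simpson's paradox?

Yes

Stage IV: the new therapy 18/65 = 27.7%, Compound 1 213/542 = 39.3% → Compound 1
Stage II: the new therapy 117/240 = 48.8%, Compound 1 158/293 = 53.9% → Compound 1
Stage III: the new therapy 130/285 = 45.6%, Compound 1 150/282 = 53.2% → Compound 1
Stage I: the new therapy 456/823 = 55.4%, Compound 1 16/23 = 69.6% → Compound 1
Overall: the new therapy 721/1413 = 51.0%, Compound 1 537/1140 = 47.1% → the new therapy
Compound 1 wins each disease group but the new therapy wins overall — the comparison reverses. Compound 1's patients skew toward stage IV, which has a lower base rate.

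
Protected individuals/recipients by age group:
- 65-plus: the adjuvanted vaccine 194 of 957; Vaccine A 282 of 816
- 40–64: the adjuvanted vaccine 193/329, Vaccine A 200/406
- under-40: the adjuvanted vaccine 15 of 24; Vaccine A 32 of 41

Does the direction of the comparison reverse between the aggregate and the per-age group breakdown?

No

65-plus: the adjuvanted vaccine 194/957 = 20.3%, Vaccine A 282/816 = 34.6% → Vaccine A
40–64: the adjuvanted vaccine 193/329 = 58.7%, Vaccine A 200/406 = 49.3% → the adjuvanted vaccine
Under-40: the adjuvanted vaccine 15/24 = 62.5%, Vaccine A 32/41 = 78.0% → Vaccine A
Overall: the adjuvanted vaccine 402/1310 = 30.7%, Vaccine A 514/1263 = 40.7% → Vaccine A
Neither sweeps: the adjuvanted vaccine wins 1 of 3 groups, Vaccine A wins 2. Vaccine A wins overall but not every group — no Simpson reversal.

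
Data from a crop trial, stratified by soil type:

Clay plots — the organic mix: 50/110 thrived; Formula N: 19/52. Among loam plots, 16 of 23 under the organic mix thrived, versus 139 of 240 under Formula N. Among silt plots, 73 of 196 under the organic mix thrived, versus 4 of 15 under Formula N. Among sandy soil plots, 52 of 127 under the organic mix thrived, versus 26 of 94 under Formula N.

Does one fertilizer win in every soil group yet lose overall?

Clay: the organic mix 50/110 = 45.5%, Formula N 19/52 = 36.5% → the organic mix
Loam: the organic mix 16/23 = 69.6%, Formula N 139/240 = 57.9% → the organic mix
Silt: the organic mix 73/196 = 37.2%, Formula N 4/15 = 26.7% → the organic mix
Sandy soil: the organic mix 52/127 = 40.9%, Formula N 26/94 = 27.7% → the organic mix
Overall: the organic mix 191/456 = 41.9%, Formula N 188/401 = 46.9% → Formula N
The organic mix wins each soil group but Formula N wins overall — the comparison reverses. The organic mix's plots skew toward silt, which has a lower base rate.

Yes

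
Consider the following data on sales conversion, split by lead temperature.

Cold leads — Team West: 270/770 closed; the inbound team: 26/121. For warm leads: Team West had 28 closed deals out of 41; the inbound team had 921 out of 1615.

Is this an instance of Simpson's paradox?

Yes

Cold: Team West 270/770 = 35.1%, the inbound team 26/121 = 21.5% → Team West
Warm: Team West 28/41 = 68.3%, the inbound team 921/1615 = 57.0% → Team West
Overall: Team West 298/811 = 36.7%, the inbound team 947/1736 = 54.6% → the inbound team
Team West wins each lead group but the inbound team wins overall — the comparison reverses. Team West's leads skew toward cold, which has a lower base rate.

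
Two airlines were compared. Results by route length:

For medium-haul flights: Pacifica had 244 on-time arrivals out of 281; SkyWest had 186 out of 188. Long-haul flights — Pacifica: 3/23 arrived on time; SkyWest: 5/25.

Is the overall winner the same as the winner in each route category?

Medium-haul: Pacifica 244/281 = 86.8%, SkyWest 186/188 = 98.9% → SkyWest
Long-haul: Pacifica 3/23 = 13.0%, SkyWest 5/25 = 20.0% → SkyWest
Overall: Pacifica 247/304 = 81.2%, SkyWest 191/213 = 89.7% → SkyWest
SkyWest wins overall and in every route group — no reversal.

Yes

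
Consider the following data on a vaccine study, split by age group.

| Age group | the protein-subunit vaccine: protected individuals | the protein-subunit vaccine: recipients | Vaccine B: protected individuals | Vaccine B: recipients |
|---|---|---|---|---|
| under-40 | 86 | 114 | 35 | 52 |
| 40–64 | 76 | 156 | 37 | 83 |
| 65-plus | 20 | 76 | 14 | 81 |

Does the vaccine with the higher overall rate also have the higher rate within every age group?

Yes

Under-40: the protein-subunit vaccine 86/114 = 75.4%, Vaccine B 35/52 = 67.3% → the protein-subunit vaccine
40–64: the protein-subunit vaccine 76/156 = 48.7%, Vaccine B 37/83 = 44.6% → the protein-subunit vaccine
65-plus: the protein-subunit vaccine 20/76 = 26.3%, Vaccine B 14/81 = 17.3% → the protein-subunit vaccine
Overall: the protein-subunit vaccine 182/346 = 52.6%, Vaccine B 86/216 = 39.8% → the protein-subunit vaccine
The protein-subunit vaccine wins overall and in every age group — no reversal.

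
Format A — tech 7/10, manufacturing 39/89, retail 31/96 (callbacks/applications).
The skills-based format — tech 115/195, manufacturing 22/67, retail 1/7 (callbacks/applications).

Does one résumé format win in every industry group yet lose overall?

Tech: Format A 7/10 = 70.0%, the skills-based format 115/195 = 59.0% → Format A
Manufacturing: Format A 39/89 = 43.8%, the skills-based format 22/67 = 32.8% → Format A
Retail: Format A 31/96 = 32.3%, the skills-based format 1/7 = 14.3% → Format A
Overall: Format A 77/195 = 39.5%, the skills-based format 138/269 = 51.3% → the skills-based format
Format A wins each industry group but the skills-based format wins overall — the comparison reverses. Format A's applications skew toward retail, which has a lower base rate.

Yes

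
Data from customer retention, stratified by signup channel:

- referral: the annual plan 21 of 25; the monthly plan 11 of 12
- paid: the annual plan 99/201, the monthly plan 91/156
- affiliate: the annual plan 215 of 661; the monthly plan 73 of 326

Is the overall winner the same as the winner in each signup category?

No

Referral: the annual plan 21/25 = 84.0%, the monthly plan 11/12 = 91.7% → the monthly plan
Paid: the annual plan 99/201 = 49.3%, the monthly plan 91/156 = 58.3% → the monthly plan
Affiliate: the annual plan 215/661 = 32.5%, the monthly plan 73/326 = 22.4% → the annual plan
Overall: the annual plan 335/887 = 37.8%, the monthly plan 175/494 = 35.4% → the annual plan
Neither sweeps: the annual plan wins 1 of 3 groups, the monthly plan wins 2. The annual plan wins overall but not every group — no Simpson reversal.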